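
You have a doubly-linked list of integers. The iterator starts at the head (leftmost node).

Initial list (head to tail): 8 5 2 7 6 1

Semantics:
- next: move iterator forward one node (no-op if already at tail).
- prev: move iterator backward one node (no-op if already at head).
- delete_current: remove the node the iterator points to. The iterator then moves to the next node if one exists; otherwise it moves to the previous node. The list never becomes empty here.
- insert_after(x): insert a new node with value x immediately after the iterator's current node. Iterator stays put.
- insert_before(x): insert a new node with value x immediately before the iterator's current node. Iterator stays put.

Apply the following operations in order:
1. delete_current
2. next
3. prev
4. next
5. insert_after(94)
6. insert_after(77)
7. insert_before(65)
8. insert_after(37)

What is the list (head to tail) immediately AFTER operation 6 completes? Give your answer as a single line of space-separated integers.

Answer: 5 2 77 94 7 6 1

Derivation:
After 1 (delete_current): list=[5, 2, 7, 6, 1] cursor@5
After 2 (next): list=[5, 2, 7, 6, 1] cursor@2
After 3 (prev): list=[5, 2, 7, 6, 1] cursor@5
After 4 (next): list=[5, 2, 7, 6, 1] cursor@2
After 5 (insert_after(94)): list=[5, 2, 94, 7, 6, 1] cursor@2
After 6 (insert_after(77)): list=[5, 2, 77, 94, 7, 6, 1] cursor@2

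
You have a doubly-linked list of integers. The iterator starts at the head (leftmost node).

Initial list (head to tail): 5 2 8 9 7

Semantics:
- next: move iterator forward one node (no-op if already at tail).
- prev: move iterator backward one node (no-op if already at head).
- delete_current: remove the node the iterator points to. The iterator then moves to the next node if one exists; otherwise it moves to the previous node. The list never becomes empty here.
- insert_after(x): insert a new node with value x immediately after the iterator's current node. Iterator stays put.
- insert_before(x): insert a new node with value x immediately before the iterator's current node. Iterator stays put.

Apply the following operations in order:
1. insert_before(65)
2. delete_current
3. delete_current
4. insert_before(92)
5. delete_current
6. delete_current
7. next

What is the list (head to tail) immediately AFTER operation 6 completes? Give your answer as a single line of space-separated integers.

Answer: 65 92 7

Derivation:
After 1 (insert_before(65)): list=[65, 5, 2, 8, 9, 7] cursor@5
After 2 (delete_current): list=[65, 2, 8, 9, 7] cursor@2
After 3 (delete_current): list=[65, 8, 9, 7] cursor@8
After 4 (insert_before(92)): list=[65, 92, 8, 9, 7] cursor@8
After 5 (delete_current): list=[65, 92, 9, 7] cursor@9
After 6 (delete_current): list=[65, 92, 7] cursor@7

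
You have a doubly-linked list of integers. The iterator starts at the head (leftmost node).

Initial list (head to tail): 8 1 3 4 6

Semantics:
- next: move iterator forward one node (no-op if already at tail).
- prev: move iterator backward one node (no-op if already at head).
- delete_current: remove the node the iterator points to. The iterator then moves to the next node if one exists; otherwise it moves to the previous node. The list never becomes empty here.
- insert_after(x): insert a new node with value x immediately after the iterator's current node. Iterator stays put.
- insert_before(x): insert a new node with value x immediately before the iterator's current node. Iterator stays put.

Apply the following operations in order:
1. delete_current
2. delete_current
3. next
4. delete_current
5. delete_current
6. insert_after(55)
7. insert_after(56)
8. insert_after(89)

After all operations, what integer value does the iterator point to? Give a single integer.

After 1 (delete_current): list=[1, 3, 4, 6] cursor@1
After 2 (delete_current): list=[3, 4, 6] cursor@3
After 3 (next): list=[3, 4, 6] cursor@4
After 4 (delete_current): list=[3, 6] cursor@6
After 5 (delete_current): list=[3] cursor@3
After 6 (insert_after(55)): list=[3, 55] cursor@3
After 7 (insert_after(56)): list=[3, 56, 55] cursor@3
After 8 (insert_after(89)): list=[3, 89, 56, 55] cursor@3

Answer: 3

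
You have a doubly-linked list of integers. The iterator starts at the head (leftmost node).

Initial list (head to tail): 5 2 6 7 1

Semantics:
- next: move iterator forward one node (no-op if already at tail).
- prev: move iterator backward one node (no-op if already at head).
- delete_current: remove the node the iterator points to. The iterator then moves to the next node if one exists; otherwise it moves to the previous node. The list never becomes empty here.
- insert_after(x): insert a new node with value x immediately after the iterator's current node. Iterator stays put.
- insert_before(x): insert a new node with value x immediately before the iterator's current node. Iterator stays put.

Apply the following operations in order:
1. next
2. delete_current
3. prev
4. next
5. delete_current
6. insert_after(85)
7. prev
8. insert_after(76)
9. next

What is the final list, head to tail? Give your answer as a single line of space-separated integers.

After 1 (next): list=[5, 2, 6, 7, 1] cursor@2
After 2 (delete_current): list=[5, 6, 7, 1] cursor@6
After 3 (prev): list=[5, 6, 7, 1] cursor@5
After 4 (next): list=[5, 6, 7, 1] cursor@6
After 5 (delete_current): list=[5, 7, 1] cursor@7
After 6 (insert_after(85)): list=[5, 7, 85, 1] cursor@7
After 7 (prev): list=[5, 7, 85, 1] cursor@5
After 8 (insert_after(76)): list=[5, 76, 7, 85, 1] cursor@5
After 9 (next): list=[5, 76, 7, 85, 1] cursor@76

Answer: 5 76 7 85 1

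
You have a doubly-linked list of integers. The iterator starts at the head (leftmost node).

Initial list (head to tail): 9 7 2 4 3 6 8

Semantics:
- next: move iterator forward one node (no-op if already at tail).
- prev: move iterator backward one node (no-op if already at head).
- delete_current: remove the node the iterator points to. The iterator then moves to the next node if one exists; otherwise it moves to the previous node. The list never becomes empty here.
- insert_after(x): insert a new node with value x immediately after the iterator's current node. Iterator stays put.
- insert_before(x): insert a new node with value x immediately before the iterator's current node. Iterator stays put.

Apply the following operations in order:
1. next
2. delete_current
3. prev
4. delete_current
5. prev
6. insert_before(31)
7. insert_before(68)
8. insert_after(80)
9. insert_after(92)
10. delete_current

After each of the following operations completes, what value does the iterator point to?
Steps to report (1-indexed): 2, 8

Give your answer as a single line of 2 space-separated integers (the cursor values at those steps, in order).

After 1 (next): list=[9, 7, 2, 4, 3, 6, 8] cursor@7
After 2 (delete_current): list=[9, 2, 4, 3, 6, 8] cursor@2
After 3 (prev): list=[9, 2, 4, 3, 6, 8] cursor@9
After 4 (delete_current): list=[2, 4, 3, 6, 8] cursor@2
After 5 (prev): list=[2, 4, 3, 6, 8] cursor@2
After 6 (insert_before(31)): list=[31, 2, 4, 3, 6, 8] cursor@2
After 7 (insert_before(68)): list=[31, 68, 2, 4, 3, 6, 8] cursor@2
After 8 (insert_after(80)): list=[31, 68, 2, 80, 4, 3, 6, 8] cursor@2
After 9 (insert_after(92)): list=[31, 68, 2, 92, 80, 4, 3, 6, 8] cursor@2
After 10 (delete_current): list=[31, 68, 92, 80, 4, 3, 6, 8] cursor@92

Answer: 2 2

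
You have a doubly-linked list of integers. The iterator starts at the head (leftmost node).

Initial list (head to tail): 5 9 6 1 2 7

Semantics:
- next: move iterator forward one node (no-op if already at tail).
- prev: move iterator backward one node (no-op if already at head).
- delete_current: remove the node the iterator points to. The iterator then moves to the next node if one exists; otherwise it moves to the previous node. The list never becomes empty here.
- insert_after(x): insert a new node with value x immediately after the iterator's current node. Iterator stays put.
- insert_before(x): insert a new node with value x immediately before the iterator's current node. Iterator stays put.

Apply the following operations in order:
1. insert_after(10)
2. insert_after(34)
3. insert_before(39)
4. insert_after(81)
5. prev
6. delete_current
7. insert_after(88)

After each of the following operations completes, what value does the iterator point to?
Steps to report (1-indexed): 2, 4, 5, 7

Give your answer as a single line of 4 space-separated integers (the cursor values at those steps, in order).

Answer: 5 5 39 5

Derivation:
After 1 (insert_after(10)): list=[5, 10, 9, 6, 1, 2, 7] cursor@5
After 2 (insert_after(34)): list=[5, 34, 10, 9, 6, 1, 2, 7] cursor@5
After 3 (insert_before(39)): list=[39, 5, 34, 10, 9, 6, 1, 2, 7] cursor@5
After 4 (insert_after(81)): list=[39, 5, 81, 34, 10, 9, 6, 1, 2, 7] cursor@5
After 5 (prev): list=[39, 5, 81, 34, 10, 9, 6, 1, 2, 7] cursor@39
After 6 (delete_current): list=[5, 81, 34, 10, 9, 6, 1, 2, 7] cursor@5
After 7 (insert_after(88)): list=[5, 88, 81, 34, 10, 9, 6, 1, 2, 7] cursor@5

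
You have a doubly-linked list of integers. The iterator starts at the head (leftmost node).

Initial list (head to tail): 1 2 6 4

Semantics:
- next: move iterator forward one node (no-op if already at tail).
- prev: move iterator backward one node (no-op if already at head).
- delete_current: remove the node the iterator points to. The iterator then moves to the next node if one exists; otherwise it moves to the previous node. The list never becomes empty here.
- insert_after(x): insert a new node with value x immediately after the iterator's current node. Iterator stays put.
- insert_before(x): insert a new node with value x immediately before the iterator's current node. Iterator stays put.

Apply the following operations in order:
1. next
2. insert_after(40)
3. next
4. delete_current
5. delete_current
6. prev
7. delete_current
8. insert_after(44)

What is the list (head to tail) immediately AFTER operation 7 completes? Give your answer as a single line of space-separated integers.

Answer: 1 4

Derivation:
After 1 (next): list=[1, 2, 6, 4] cursor@2
After 2 (insert_after(40)): list=[1, 2, 40, 6, 4] cursor@2
After 3 (next): list=[1, 2, 40, 6, 4] cursor@40
After 4 (delete_current): list=[1, 2, 6, 4] cursor@6
After 5 (delete_current): list=[1, 2, 4] cursor@4
After 6 (prev): list=[1, 2, 4] cursor@2
After 7 (delete_current): list=[1, 4] cursor@4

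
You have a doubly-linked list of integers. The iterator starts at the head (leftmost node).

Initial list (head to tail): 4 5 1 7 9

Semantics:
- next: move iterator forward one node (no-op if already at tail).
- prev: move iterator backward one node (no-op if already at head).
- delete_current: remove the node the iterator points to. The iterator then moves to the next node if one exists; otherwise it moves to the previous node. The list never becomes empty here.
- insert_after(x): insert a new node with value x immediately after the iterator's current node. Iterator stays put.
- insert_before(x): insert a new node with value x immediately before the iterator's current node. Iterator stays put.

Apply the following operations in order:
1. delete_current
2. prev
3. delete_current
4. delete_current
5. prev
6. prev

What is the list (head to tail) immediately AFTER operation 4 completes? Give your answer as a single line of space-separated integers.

Answer: 7 9

Derivation:
After 1 (delete_current): list=[5, 1, 7, 9] cursor@5
After 2 (prev): list=[5, 1, 7, 9] cursor@5
After 3 (delete_current): list=[1, 7, 9] cursor@1
After 4 (delete_current): list=[7, 9] cursor@7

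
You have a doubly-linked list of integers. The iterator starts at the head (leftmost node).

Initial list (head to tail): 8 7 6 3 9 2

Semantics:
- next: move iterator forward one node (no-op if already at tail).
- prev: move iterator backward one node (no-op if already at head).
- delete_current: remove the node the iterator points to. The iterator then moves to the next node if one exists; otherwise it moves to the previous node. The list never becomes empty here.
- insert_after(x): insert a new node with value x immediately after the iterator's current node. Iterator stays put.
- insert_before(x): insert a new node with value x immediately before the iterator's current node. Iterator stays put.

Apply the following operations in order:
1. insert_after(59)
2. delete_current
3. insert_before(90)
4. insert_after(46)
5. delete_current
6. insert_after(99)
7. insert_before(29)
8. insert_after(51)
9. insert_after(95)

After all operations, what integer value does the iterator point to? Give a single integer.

Answer: 46

Derivation:
After 1 (insert_after(59)): list=[8, 59, 7, 6, 3, 9, 2] cursor@8
After 2 (delete_current): list=[59, 7, 6, 3, 9, 2] cursor@59
After 3 (insert_before(90)): list=[90, 59, 7, 6, 3, 9, 2] cursor@59
After 4 (insert_after(46)): list=[90, 59, 46, 7, 6, 3, 9, 2] cursor@59
After 5 (delete_current): list=[90, 46, 7, 6, 3, 9, 2] cursor@46
After 6 (insert_after(99)): list=[90, 46, 99, 7, 6, 3, 9, 2] cursor@46
After 7 (insert_before(29)): list=[90, 29, 46, 99, 7, 6, 3, 9, 2] cursor@46
After 8 (insert_after(51)): list=[90, 29, 46, 51, 99, 7, 6, 3, 9, 2] cursor@46
After 9 (insert_after(95)): list=[90, 29, 46, 95, 51, 99, 7, 6, 3, 9, 2] cursor@46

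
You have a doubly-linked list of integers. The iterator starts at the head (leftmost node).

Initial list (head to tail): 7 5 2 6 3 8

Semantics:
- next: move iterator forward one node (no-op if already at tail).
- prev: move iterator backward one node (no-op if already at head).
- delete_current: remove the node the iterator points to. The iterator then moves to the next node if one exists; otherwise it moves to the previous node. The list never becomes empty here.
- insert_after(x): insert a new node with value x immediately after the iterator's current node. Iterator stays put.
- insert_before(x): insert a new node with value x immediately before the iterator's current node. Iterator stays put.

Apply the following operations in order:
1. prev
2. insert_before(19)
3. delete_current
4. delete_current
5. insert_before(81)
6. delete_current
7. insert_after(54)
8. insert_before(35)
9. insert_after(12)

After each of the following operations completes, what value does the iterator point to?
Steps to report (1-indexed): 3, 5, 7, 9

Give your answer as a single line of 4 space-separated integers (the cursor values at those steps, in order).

After 1 (prev): list=[7, 5, 2, 6, 3, 8] cursor@7
After 2 (insert_before(19)): list=[19, 7, 5, 2, 6, 3, 8] cursor@7
After 3 (delete_current): list=[19, 5, 2, 6, 3, 8] cursor@5
After 4 (delete_current): list=[19, 2, 6, 3, 8] cursor@2
After 5 (insert_before(81)): list=[19, 81, 2, 6, 3, 8] cursor@2
After 6 (delete_current): list=[19, 81, 6, 3, 8] cursor@6
After 7 (insert_after(54)): list=[19, 81, 6, 54, 3, 8] cursor@6
After 8 (insert_before(35)): list=[19, 81, 35, 6, 54, 3, 8] cursor@6
After 9 (insert_after(12)): list=[19, 81, 35, 6, 12, 54, 3, 8] cursor@6

Answer: 5 2 6 6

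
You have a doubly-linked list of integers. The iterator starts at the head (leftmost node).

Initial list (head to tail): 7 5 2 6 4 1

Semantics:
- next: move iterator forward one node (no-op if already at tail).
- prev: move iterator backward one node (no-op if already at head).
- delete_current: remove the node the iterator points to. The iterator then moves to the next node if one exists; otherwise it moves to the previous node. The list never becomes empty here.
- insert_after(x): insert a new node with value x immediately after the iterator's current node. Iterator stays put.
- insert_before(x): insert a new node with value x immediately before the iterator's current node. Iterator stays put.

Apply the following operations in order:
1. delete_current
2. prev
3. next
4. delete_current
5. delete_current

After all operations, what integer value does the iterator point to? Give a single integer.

After 1 (delete_current): list=[5, 2, 6, 4, 1] cursor@5
After 2 (prev): list=[5, 2, 6, 4, 1] cursor@5
After 3 (next): list=[5, 2, 6, 4, 1] cursor@2
After 4 (delete_current): list=[5, 6, 4, 1] cursor@6
After 5 (delete_current): list=[5, 4, 1] cursor@4

Answer: 4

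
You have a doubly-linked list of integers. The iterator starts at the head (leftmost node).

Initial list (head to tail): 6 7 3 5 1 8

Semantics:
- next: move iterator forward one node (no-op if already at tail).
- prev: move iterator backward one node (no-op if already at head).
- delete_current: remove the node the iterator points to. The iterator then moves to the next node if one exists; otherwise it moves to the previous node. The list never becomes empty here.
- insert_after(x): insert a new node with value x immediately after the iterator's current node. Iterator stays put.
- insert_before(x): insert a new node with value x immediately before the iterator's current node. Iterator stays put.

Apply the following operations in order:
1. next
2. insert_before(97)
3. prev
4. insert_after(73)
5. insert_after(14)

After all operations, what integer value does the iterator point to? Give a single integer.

After 1 (next): list=[6, 7, 3, 5, 1, 8] cursor@7
After 2 (insert_before(97)): list=[6, 97, 7, 3, 5, 1, 8] cursor@7
After 3 (prev): list=[6, 97, 7, 3, 5, 1, 8] cursor@97
After 4 (insert_after(73)): list=[6, 97, 73, 7, 3, 5, 1, 8] cursor@97
After 5 (insert_after(14)): list=[6, 97, 14, 73, 7, 3, 5, 1, 8] cursor@97

Answer: 97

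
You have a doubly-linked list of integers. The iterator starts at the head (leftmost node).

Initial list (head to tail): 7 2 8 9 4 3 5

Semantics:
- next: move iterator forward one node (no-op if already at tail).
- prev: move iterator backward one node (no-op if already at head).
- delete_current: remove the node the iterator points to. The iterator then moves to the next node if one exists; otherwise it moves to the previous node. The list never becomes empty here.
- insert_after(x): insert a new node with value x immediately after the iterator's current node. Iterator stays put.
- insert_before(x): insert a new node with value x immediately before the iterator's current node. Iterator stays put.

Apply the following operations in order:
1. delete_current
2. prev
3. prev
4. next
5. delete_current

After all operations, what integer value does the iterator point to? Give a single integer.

Answer: 9

Derivation:
After 1 (delete_current): list=[2, 8, 9, 4, 3, 5] cursor@2
After 2 (prev): list=[2, 8, 9, 4, 3, 5] cursor@2
After 3 (prev): list=[2, 8, 9, 4, 3, 5] cursor@2
After 4 (next): list=[2, 8, 9, 4, 3, 5] cursor@8
After 5 (delete_current): list=[2, 9, 4, 3, 5] cursor@9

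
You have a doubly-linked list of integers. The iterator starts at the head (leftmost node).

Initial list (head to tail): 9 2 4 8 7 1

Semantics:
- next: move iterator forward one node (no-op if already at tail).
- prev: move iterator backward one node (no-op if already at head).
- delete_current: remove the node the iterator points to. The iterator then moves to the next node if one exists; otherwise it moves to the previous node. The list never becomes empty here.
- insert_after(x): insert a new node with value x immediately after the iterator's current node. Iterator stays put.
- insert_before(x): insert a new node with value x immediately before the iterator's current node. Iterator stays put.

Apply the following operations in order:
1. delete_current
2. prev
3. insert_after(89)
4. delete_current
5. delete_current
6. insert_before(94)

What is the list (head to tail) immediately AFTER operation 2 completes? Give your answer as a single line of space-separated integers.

After 1 (delete_current): list=[2, 4, 8, 7, 1] cursor@2
After 2 (prev): list=[2, 4, 8, 7, 1] cursor@2

Answer: 2 4 8 7 1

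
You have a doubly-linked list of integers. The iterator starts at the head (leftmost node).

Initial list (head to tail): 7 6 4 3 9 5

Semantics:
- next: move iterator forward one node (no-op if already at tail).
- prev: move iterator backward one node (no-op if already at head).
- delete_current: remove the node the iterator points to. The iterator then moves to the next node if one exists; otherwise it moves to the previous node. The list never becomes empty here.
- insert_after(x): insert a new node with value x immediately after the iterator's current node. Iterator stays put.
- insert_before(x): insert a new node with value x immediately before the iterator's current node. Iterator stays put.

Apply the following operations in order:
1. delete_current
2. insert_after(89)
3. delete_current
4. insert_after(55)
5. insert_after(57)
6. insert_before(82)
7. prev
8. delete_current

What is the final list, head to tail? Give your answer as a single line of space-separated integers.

After 1 (delete_current): list=[6, 4, 3, 9, 5] cursor@6
After 2 (insert_after(89)): list=[6, 89, 4, 3, 9, 5] cursor@6
After 3 (delete_current): list=[89, 4, 3, 9, 5] cursor@89
After 4 (insert_after(55)): list=[89, 55, 4, 3, 9, 5] cursor@89
After 5 (insert_after(57)): list=[89, 57, 55, 4, 3, 9, 5] cursor@89
After 6 (insert_before(82)): list=[82, 89, 57, 55, 4, 3, 9, 5] cursor@89
After 7 (prev): list=[82, 89, 57, 55, 4, 3, 9, 5] cursor@82
After 8 (delete_current): list=[89, 57, 55, 4, 3, 9, 5] cursor@89

Answer: 89 57 55 4 3 9 5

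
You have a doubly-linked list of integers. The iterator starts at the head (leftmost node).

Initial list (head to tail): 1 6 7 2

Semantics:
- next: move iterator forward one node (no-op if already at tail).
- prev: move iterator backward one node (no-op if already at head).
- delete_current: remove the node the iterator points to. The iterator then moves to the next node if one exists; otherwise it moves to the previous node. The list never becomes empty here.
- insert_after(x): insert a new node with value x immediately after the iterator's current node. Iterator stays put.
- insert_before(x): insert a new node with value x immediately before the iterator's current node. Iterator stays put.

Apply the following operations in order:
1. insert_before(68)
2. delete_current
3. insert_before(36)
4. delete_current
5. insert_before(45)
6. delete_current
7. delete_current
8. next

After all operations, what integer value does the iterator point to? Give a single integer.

After 1 (insert_before(68)): list=[68, 1, 6, 7, 2] cursor@1
After 2 (delete_current): list=[68, 6, 7, 2] cursor@6
After 3 (insert_before(36)): list=[68, 36, 6, 7, 2] cursor@6
After 4 (delete_current): list=[68, 36, 7, 2] cursor@7
After 5 (insert_before(45)): list=[68, 36, 45, 7, 2] cursor@7
After 6 (delete_current): list=[68, 36, 45, 2] cursor@2
After 7 (delete_current): list=[68, 36, 45] cursor@45
After 8 (next): list=[68, 36, 45] cursor@45

Answer: 45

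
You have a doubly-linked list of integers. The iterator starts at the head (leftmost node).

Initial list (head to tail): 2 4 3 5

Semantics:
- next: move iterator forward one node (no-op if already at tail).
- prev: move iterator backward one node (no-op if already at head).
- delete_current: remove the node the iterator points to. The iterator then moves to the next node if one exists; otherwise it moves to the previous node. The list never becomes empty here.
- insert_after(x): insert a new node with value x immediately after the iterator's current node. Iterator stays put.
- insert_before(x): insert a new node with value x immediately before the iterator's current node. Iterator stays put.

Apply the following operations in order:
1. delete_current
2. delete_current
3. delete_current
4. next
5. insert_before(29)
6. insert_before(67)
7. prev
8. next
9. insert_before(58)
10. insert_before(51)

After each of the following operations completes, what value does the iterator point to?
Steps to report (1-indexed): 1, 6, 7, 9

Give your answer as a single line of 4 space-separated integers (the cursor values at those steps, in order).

Answer: 4 5 67 5

Derivation:
After 1 (delete_current): list=[4, 3, 5] cursor@4
After 2 (delete_current): list=[3, 5] cursor@3
After 3 (delete_current): list=[5] cursor@5
After 4 (next): list=[5] cursor@5
After 5 (insert_before(29)): list=[29, 5] cursor@5
After 6 (insert_before(67)): list=[29, 67, 5] cursor@5
After 7 (prev): list=[29, 67, 5] cursor@67
After 8 (next): list=[29, 67, 5] cursor@5
After 9 (insert_before(58)): list=[29, 67, 58, 5] cursor@5
After 10 (insert_before(51)): list=[29, 67, 58, 51, 5] cursor@5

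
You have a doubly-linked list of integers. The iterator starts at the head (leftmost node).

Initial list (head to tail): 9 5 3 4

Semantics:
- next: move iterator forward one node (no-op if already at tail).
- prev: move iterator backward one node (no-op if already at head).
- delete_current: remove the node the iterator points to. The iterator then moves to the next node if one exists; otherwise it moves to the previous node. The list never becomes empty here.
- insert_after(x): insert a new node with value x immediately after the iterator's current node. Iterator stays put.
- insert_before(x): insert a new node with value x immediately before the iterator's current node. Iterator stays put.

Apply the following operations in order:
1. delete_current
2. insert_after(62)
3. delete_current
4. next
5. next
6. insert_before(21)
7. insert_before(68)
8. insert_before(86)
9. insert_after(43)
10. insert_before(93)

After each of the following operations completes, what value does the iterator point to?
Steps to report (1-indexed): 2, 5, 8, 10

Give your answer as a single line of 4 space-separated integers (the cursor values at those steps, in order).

Answer: 5 4 4 4

Derivation:
After 1 (delete_current): list=[5, 3, 4] cursor@5
After 2 (insert_after(62)): list=[5, 62, 3, 4] cursor@5
After 3 (delete_current): list=[62, 3, 4] cursor@62
After 4 (next): list=[62, 3, 4] cursor@3
After 5 (next): list=[62, 3, 4] cursor@4
After 6 (insert_before(21)): list=[62, 3, 21, 4] cursor@4
After 7 (insert_before(68)): list=[62, 3, 21, 68, 4] cursor@4
After 8 (insert_before(86)): list=[62, 3, 21, 68, 86, 4] cursor@4
After 9 (insert_after(43)): list=[62, 3, 21, 68, 86, 4, 43] cursor@4
After 10 (insert_before(93)): list=[62, 3, 21, 68, 86, 93, 4, 43] cursor@4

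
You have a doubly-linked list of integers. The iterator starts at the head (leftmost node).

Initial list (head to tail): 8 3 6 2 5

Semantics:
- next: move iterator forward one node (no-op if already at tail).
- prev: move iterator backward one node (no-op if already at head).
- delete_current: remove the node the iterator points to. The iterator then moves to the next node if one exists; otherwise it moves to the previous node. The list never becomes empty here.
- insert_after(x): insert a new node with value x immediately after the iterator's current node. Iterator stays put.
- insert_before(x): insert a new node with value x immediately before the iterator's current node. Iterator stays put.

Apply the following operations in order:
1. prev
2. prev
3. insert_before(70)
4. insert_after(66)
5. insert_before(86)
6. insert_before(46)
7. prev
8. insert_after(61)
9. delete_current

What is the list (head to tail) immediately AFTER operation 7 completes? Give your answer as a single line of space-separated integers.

Answer: 70 86 46 8 66 3 6 2 5

Derivation:
After 1 (prev): list=[8, 3, 6, 2, 5] cursor@8
After 2 (prev): list=[8, 3, 6, 2, 5] cursor@8
After 3 (insert_before(70)): list=[70, 8, 3, 6, 2, 5] cursor@8
After 4 (insert_after(66)): list=[70, 8, 66, 3, 6, 2, 5] cursor@8
After 5 (insert_before(86)): list=[70, 86, 8, 66, 3, 6, 2, 5] cursor@8
After 6 (insert_before(46)): list=[70, 86, 46, 8, 66, 3, 6, 2, 5] cursor@8
After 7 (prev): list=[70, 86, 46, 8, 66, 3, 6, 2, 5] cursor@46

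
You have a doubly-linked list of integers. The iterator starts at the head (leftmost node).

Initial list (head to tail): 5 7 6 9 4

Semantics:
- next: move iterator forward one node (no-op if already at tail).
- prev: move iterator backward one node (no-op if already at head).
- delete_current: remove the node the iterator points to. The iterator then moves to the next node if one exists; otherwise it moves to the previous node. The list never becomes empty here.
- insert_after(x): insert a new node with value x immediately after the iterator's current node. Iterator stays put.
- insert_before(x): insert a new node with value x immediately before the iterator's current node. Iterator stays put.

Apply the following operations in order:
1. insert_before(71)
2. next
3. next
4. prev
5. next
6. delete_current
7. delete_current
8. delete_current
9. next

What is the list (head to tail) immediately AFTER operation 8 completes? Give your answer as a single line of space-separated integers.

Answer: 71 5 7

Derivation:
After 1 (insert_before(71)): list=[71, 5, 7, 6, 9, 4] cursor@5
After 2 (next): list=[71, 5, 7, 6, 9, 4] cursor@7
After 3 (next): list=[71, 5, 7, 6, 9, 4] cursor@6
After 4 (prev): list=[71, 5, 7, 6, 9, 4] cursor@7
After 5 (next): list=[71, 5, 7, 6, 9, 4] cursor@6
After 6 (delete_current): list=[71, 5, 7, 9, 4] cursor@9
After 7 (delete_current): list=[71, 5, 7, 4] cursor@4
After 8 (delete_current): list=[71, 5, 7] cursor@7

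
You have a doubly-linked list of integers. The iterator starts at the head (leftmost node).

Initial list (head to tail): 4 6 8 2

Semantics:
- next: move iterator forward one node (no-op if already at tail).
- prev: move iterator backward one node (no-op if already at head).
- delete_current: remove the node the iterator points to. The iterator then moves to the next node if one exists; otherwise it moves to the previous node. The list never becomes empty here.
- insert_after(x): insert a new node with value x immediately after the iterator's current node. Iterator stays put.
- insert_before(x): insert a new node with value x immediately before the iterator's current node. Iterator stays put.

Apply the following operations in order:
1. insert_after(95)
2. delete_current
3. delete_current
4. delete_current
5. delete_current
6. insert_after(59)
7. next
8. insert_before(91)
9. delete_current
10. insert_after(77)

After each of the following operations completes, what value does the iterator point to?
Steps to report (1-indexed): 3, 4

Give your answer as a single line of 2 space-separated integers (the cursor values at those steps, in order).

Answer: 6 8

Derivation:
After 1 (insert_after(95)): list=[4, 95, 6, 8, 2] cursor@4
After 2 (delete_current): list=[95, 6, 8, 2] cursor@95
After 3 (delete_current): list=[6, 8, 2] cursor@6
After 4 (delete_current): list=[8, 2] cursor@8
After 5 (delete_current): list=[2] cursor@2
After 6 (insert_after(59)): list=[2, 59] cursor@2
After 7 (next): list=[2, 59] cursor@59
After 8 (insert_before(91)): list=[2, 91, 59] cursor@59
After 9 (delete_current): list=[2, 91] cursor@91
After 10 (insert_after(77)): list=[2, 91, 77] cursor@91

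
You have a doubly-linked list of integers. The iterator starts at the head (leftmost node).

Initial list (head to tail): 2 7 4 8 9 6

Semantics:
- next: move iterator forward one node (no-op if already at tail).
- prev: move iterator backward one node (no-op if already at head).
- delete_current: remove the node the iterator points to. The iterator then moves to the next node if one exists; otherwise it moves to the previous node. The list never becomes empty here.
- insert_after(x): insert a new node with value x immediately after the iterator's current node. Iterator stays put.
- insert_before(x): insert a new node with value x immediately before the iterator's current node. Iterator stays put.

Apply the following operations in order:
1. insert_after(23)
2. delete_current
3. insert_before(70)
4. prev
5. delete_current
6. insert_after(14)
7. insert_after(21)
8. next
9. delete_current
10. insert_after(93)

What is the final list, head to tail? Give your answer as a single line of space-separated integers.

After 1 (insert_after(23)): list=[2, 23, 7, 4, 8, 9, 6] cursor@2
After 2 (delete_current): list=[23, 7, 4, 8, 9, 6] cursor@23
After 3 (insert_before(70)): list=[70, 23, 7, 4, 8, 9, 6] cursor@23
After 4 (prev): list=[70, 23, 7, 4, 8, 9, 6] cursor@70
After 5 (delete_current): list=[23, 7, 4, 8, 9, 6] cursor@23
After 6 (insert_after(14)): list=[23, 14, 7, 4, 8, 9, 6] cursor@23
After 7 (insert_after(21)): list=[23, 21, 14, 7, 4, 8, 9, 6] cursor@23
After 8 (next): list=[23, 21, 14, 7, 4, 8, 9, 6] cursor@21
After 9 (delete_current): list=[23, 14, 7, 4, 8, 9, 6] cursor@14
After 10 (insert_after(93)): list=[23, 14, 93, 7, 4, 8, 9, 6] cursor@14

Answer: 23 14 93 7 4 8 9 6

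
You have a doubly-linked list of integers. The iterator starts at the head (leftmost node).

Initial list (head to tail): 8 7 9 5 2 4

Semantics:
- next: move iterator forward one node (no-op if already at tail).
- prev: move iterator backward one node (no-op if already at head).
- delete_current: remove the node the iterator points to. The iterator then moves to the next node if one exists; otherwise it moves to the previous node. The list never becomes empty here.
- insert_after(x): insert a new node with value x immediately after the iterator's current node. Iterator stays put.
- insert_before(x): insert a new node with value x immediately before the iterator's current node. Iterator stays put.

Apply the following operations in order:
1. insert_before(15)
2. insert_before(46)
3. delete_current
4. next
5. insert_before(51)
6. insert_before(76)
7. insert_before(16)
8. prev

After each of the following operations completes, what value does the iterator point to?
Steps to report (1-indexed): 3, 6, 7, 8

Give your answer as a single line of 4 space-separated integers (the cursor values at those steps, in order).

After 1 (insert_before(15)): list=[15, 8, 7, 9, 5, 2, 4] cursor@8
After 2 (insert_before(46)): list=[15, 46, 8, 7, 9, 5, 2, 4] cursor@8
After 3 (delete_current): list=[15, 46, 7, 9, 5, 2, 4] cursor@7
After 4 (next): list=[15, 46, 7, 9, 5, 2, 4] cursor@9
After 5 (insert_before(51)): list=[15, 46, 7, 51, 9, 5, 2, 4] cursor@9
After 6 (insert_before(76)): list=[15, 46, 7, 51, 76, 9, 5, 2, 4] cursor@9
After 7 (insert_before(16)): list=[15, 46, 7, 51, 76, 16, 9, 5, 2, 4] cursor@9
After 8 (prev): list=[15, 46, 7, 51, 76, 16, 9, 5, 2, 4] cursor@16

Answer: 7 9 9 16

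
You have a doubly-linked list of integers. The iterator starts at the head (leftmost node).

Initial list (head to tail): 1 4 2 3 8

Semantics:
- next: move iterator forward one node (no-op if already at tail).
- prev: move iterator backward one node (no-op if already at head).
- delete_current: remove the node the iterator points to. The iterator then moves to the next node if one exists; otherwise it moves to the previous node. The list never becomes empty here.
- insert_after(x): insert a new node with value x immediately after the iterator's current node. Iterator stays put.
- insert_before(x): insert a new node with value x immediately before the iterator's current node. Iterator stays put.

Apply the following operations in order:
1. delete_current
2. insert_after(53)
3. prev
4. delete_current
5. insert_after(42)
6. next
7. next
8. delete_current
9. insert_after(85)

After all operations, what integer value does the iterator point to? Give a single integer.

After 1 (delete_current): list=[4, 2, 3, 8] cursor@4
After 2 (insert_after(53)): list=[4, 53, 2, 3, 8] cursor@4
After 3 (prev): list=[4, 53, 2, 3, 8] cursor@4
After 4 (delete_current): list=[53, 2, 3, 8] cursor@53
After 5 (insert_after(42)): list=[53, 42, 2, 3, 8] cursor@53
After 6 (next): list=[53, 42, 2, 3, 8] cursor@42
After 7 (next): list=[53, 42, 2, 3, 8] cursor@2
After 8 (delete_current): list=[53, 42, 3, 8] cursor@3
After 9 (insert_after(85)): list=[53, 42, 3, 85, 8] cursor@3

Answer: 3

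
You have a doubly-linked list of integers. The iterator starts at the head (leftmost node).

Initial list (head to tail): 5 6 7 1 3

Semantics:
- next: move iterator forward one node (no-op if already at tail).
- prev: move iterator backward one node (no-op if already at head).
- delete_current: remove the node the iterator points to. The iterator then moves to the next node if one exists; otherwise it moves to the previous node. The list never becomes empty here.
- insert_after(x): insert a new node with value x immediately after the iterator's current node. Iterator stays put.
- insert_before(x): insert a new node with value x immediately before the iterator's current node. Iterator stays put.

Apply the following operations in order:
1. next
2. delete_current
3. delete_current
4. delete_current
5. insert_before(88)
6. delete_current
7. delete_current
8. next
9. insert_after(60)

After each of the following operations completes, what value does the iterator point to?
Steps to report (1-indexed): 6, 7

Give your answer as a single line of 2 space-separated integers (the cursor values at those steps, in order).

Answer: 88 5

Derivation:
After 1 (next): list=[5, 6, 7, 1, 3] cursor@6
After 2 (delete_current): list=[5, 7, 1, 3] cursor@7
After 3 (delete_current): list=[5, 1, 3] cursor@1
After 4 (delete_current): list=[5, 3] cursor@3
After 5 (insert_before(88)): list=[5, 88, 3] cursor@3
After 6 (delete_current): list=[5, 88] cursor@88
After 7 (delete_current): list=[5] cursor@5
After 8 (next): list=[5] cursor@5
After 9 (insert_after(60)): list=[5, 60] cursor@5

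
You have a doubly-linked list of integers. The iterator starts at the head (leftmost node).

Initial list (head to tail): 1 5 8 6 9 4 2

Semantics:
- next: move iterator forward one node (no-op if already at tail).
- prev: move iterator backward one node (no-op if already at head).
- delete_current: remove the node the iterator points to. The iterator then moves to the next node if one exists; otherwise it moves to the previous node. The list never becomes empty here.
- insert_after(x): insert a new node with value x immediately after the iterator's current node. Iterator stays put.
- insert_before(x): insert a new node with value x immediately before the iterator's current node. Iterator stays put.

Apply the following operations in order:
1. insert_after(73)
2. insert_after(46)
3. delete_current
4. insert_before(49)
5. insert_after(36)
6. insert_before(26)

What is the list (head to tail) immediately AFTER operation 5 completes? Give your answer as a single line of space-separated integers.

After 1 (insert_after(73)): list=[1, 73, 5, 8, 6, 9, 4, 2] cursor@1
After 2 (insert_after(46)): list=[1, 46, 73, 5, 8, 6, 9, 4, 2] cursor@1
After 3 (delete_current): list=[46, 73, 5, 8, 6, 9, 4, 2] cursor@46
After 4 (insert_before(49)): list=[49, 46, 73, 5, 8, 6, 9, 4, 2] cursor@46
After 5 (insert_after(36)): list=[49, 46, 36, 73, 5, 8, 6, 9, 4, 2] cursor@46

Answer: 49 46 36 73 5 8 6 9 4 2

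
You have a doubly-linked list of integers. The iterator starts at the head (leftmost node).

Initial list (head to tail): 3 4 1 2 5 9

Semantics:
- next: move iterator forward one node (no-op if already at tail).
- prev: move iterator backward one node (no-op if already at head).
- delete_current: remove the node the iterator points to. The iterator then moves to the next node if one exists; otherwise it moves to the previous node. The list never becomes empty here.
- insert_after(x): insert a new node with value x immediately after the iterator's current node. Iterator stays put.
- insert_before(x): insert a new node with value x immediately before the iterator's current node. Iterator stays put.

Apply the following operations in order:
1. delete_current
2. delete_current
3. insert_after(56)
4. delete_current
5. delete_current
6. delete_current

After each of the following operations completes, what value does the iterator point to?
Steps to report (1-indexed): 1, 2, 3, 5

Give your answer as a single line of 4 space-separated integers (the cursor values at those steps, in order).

Answer: 4 1 1 2

Derivation:
After 1 (delete_current): list=[4, 1, 2, 5, 9] cursor@4
After 2 (delete_current): list=[1, 2, 5, 9] cursor@1
After 3 (insert_after(56)): list=[1, 56, 2, 5, 9] cursor@1
After 4 (delete_current): list=[56, 2, 5, 9] cursor@56
After 5 (delete_current): list=[2, 5, 9] cursor@2
After 6 (delete_current): list=[5, 9] cursor@5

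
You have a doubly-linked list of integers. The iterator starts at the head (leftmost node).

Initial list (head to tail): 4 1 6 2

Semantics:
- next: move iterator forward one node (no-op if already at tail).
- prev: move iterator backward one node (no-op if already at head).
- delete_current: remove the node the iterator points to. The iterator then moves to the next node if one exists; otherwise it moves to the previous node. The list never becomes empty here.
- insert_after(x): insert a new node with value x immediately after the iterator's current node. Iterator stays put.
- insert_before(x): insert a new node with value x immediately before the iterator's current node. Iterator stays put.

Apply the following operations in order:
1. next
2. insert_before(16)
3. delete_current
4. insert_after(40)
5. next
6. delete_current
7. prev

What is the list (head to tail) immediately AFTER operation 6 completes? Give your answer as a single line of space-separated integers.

Answer: 4 16 6 2

Derivation:
After 1 (next): list=[4, 1, 6, 2] cursor@1
After 2 (insert_before(16)): list=[4, 16, 1, 6, 2] cursor@1
After 3 (delete_current): list=[4, 16, 6, 2] cursor@6
After 4 (insert_after(40)): list=[4, 16, 6, 40, 2] cursor@6
After 5 (next): list=[4, 16, 6, 40, 2] cursor@40
After 6 (delete_current): list=[4, 16, 6, 2] cursor@2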